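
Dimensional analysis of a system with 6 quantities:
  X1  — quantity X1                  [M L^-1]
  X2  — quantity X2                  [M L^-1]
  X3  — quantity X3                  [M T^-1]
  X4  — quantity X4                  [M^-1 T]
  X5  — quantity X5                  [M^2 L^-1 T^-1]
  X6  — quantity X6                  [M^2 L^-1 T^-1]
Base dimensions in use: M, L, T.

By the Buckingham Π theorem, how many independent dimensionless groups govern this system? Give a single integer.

Dimensional matrix (M×L×T by X1×X2×X3×X4×X5×X6):
  M: [ 1  1  1 -1  2  2]
  L: [-1 -1  0  0 -1 -1]
  T: [ 0  0 -1  1 -1 -1]
RREF → pivots at {X1,X3} ⇒ r = 2
Π count = n − r = 6 − 2 = 4

4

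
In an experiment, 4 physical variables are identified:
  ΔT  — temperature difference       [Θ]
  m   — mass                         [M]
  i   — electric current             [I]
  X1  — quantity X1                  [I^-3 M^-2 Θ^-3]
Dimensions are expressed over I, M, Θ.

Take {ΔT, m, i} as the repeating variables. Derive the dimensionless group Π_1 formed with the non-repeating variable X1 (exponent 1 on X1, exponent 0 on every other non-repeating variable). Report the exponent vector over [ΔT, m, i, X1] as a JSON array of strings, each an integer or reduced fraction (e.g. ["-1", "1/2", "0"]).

["3", "2", "3", "1"]

Dimensional matrix (I×M×Θ by ΔT×m×i×X1):
  I: [ 0  0  1 -3]
  M: [ 0  1  0 -2]
  Θ: [ 1  0  0 -3]
Echelon form has 3 nonzero rows (pivots: ΔT,m,i)
Repeat: ΔT,m,i; free: X1
RREF:
  r0: [   1    0    0   -3]
  r1: [   0    1    0   -2]
  r2: [   0    0    1   -3]
Fix exponent of X1 at 1; solve each RREF row for its pivot's exponent:
  r0: exp(ΔT) + (-3)·1 = 0 ⇒ exp(ΔT) = 3
  r1: exp(m) + (-2)·1 = 0 ⇒ exp(m) = 2
  r2: exp(i) + (-3)·1 = 0 ⇒ exp(i) = 3
Π_1 = ΔT^3 · m^2 · i^3 · X1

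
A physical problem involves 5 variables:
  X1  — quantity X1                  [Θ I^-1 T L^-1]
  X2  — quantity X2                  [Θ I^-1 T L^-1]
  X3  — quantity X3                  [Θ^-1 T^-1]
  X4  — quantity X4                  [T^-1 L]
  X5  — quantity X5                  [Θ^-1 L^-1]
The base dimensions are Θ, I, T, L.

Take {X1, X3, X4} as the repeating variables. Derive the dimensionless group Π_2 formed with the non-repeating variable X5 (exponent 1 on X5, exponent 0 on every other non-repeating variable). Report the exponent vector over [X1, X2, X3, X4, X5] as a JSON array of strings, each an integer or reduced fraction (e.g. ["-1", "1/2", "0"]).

["0", "0", "-1", "1", "1"]

Write exponents as rows Θ,I,T,L / cols X1,X2,X3,X4,X5:
  Θ: [ 1  1 -1  0 -1]
  I: [-1 -1  0  0  0]
  T: [ 1  1 -1 -1  0]
  L: [-1 -1  0  1 -1]
Row reduction gives pivot columns X1,X3,X4; rank = 3
Pivot set = {X1,X3,X4}, free = {X2,X5}
RREF:
  r0: [   1    1    0    0    0]
  r1: [   0    0    1    0    1]
  r2: [   0    0    0    1   -1]
  r3: [   0    0    0    0    0]
Fix exponent of X5 at 1, X2 at 0; solve each RREF row for its pivot's exponent:
  r0: exp(X1) + (0)·1 = 0 ⇒ exp(X1) = 0
  r1: exp(X3) + (1)·1 = 0 ⇒ exp(X3) = -1
  r2: exp(X4) + (-1)·1 = 0 ⇒ exp(X4) = 1
Π_2 = X3^-1 · X4 · X5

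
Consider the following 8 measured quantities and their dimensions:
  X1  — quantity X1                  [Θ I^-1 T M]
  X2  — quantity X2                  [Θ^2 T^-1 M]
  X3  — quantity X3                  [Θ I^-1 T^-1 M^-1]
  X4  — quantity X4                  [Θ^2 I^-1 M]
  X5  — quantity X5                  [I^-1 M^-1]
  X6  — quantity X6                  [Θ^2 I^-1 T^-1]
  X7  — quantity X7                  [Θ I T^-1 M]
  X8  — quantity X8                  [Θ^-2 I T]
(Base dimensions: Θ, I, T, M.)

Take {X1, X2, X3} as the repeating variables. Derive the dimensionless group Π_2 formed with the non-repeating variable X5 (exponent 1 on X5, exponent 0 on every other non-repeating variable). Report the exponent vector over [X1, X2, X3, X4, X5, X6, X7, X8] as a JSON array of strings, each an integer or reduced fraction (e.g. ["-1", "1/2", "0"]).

Exponent matrix [Θ,I,T,M] × [X1,X2,X3,X4,X5,X6,X7,X8]:
  Θ: [ 1  2  1  2  0  2  1 -2]
  I: [-1  0 -1 -1 -1 -1  1  1]
  T: [ 1 -1 -1  0  0 -1 -1  1]
  M: [ 1  1 -1  1 -1  0  1  0]
RREF → pivots at {X1,X2,X3} ⇒ r = 3
Repeat: X1,X2,X3; free: X4,X5,X6,X7,X8
RREF:
  r0: [   1    0    0  3/4  1/4  1/4 -1/2 -1/4]
  r1: [   0    1    0  1/2 -1/2  1/2    1 -1/2]
  r2: [   0    0    1  1/4  3/4  3/4 -1/2 -3/4]
  r3: [   0    0    0    0    0    0    0    0]
Fix exponent of X5 at 1, X4 at 0, X6 at 0, X7 at 0, X8 at 0; solve each RREF row for its pivot's exponent:
  r0: exp(X1) + (1/4)·1 = 0 ⇒ exp(X1) = -1/4
  r1: exp(X2) + (-1/2)·1 = 0 ⇒ exp(X2) = 1/2
  r2: exp(X3) + (3/4)·1 = 0 ⇒ exp(X3) = -3/4
Π_2 = X1^(-1/4) · X2^(1/2) · X3^(-3/4) · X5

["-1/4", "1/2", "-3/4", "0", "1", "0", "0", "0"]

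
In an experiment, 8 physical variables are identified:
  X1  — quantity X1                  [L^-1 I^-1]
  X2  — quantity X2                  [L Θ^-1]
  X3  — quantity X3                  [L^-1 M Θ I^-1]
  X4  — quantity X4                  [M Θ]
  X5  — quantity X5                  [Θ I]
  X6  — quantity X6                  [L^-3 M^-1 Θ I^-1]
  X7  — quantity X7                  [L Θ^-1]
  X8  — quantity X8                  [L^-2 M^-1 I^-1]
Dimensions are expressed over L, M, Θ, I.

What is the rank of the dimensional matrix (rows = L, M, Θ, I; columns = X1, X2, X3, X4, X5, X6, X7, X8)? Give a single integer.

Write exponents as rows L,M,Θ,I / cols X1,X2,X3,X4,X5,X6,X7,X8:
  L: [-1  1 -1  0  0 -3  1 -2]
  M: [ 0  0  1  1  0 -1  0 -1]
  Θ: [ 0 -1  1  1  1  1 -1  0]
  I: [-1  0 -1  0  1 -1  0 -1]
RREF → pivots at {X1,X2,X3} ⇒ r = 3

3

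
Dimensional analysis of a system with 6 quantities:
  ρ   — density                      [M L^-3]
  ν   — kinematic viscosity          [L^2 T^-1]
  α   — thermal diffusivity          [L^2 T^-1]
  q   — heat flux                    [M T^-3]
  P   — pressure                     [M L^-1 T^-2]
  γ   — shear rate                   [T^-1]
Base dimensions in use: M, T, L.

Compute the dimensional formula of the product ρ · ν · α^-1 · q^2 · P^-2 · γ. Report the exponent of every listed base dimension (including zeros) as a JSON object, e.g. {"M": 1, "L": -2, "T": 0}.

Write exponents as rows M,T,L / cols ρ,ν,α,q,P,γ:
  M: [ 1  0  0  1  1  0]
  T: [ 0 -1 -1 -3 -2 -1]
  L: [-3  2  2  0 -1  0]
  [M]: (1)·1+(1)·0+(-1)·0+(2)·1+(-2)·1+(1)·0 = 1
  [T]: (1)·0+(1)·-1+(-1)·-1+(2)·-3+(-2)·-2+(1)·-1 = -3
  [L]: (1)·-3+(1)·2+(-1)·2+(2)·0+(-2)·-1+(1)·0 = -1
⇒ M T^-3 L^-1

{"M": 1, "T": -3, "L": -1}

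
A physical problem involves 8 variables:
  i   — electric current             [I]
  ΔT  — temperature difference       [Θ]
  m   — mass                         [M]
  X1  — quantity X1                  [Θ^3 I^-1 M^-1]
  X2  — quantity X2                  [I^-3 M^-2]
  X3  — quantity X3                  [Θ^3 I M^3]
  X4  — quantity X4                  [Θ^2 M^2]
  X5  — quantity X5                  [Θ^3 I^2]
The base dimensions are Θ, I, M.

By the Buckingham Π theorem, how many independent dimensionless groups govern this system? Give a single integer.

Dimensional matrix (Θ×I×M by i×ΔT×m×X1×X2×X3×X4×X5):
  Θ: [ 0  1  0  3  0  3  2  3]
  I: [ 1  0  0 -1 -3  1  0  2]
  M: [ 0  0  1 -1 -2  3  2  0]
Echelon form has 3 nonzero rows (pivots: i,ΔT,m)
8 vars − rank 3 = 5 Π groups

5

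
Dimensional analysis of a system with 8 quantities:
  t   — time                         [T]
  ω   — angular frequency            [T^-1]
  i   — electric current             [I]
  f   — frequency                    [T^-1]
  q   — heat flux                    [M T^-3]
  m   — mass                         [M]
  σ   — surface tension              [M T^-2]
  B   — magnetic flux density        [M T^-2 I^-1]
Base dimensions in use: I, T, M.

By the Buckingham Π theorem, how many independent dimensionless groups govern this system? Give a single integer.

5

Dimensional matrix (I×T×M by t×ω×i×f×q×m×σ×B):
  I: [ 0  0  1  0  0  0  0 -1]
  T: [ 1 -1  0 -1 -3  0 -2 -2]
  M: [ 0  0  0  0  1  1  1  1]
Echelon form has 3 nonzero rows (pivots: t,i,q)
Π count = n − r = 8 − 3 = 5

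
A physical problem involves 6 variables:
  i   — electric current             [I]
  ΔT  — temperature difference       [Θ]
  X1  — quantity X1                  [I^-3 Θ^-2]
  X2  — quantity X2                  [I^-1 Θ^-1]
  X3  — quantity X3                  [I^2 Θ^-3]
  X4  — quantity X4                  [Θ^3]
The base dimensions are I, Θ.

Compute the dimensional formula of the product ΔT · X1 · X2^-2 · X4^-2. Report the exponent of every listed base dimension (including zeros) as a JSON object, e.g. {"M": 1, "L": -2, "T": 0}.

Write exponents as rows I,Θ / cols i,ΔT,X1,X2,X3,X4:
  I: [ 1  0 -3 -1  2  0]
  Θ: [ 0  1 -2 -1 -3  3]
  [I]: (1)·0+(1)·-3+(-2)·-1+(-2)·0 = -1
  [Θ]: (1)·1+(1)·-2+(-2)·-1+(-2)·3 = -5
⇒ I^-1 Θ^-5

{"I": -1, "Θ": -5}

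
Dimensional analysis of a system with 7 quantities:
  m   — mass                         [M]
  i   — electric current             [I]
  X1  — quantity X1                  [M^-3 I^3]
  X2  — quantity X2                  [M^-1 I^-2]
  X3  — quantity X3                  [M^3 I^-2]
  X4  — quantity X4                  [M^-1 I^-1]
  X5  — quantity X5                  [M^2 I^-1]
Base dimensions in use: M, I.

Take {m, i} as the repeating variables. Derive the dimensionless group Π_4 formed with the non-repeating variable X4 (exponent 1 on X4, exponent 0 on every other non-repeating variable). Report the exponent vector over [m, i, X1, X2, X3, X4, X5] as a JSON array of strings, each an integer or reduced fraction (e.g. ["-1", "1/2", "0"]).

["1", "1", "0", "0", "0", "1", "0"]

Write exponents as rows M,I / cols m,i,X1,X2,X3,X4,X5:
  M: [ 1  0 -3 -1  3 -1  2]
  I: [ 0  1  3 -2 -2 -1 -1]
Echelon form has 2 nonzero rows (pivots: m,i)
Repeat: m,i; free: X1,X2,X3,X4,X5
RREF:
  r0: [   1    0   -3   -1    3   -1    2]
  r1: [   0    1    3   -2   -2   -1   -1]
Fix exponent of X4 at 1, X1 at 0, X2 at 0, X3 at 0, X5 at 0; solve each RREF row for its pivot's exponent:
  r0: exp(m) + (-1)·1 = 0 ⇒ exp(m) = 1
  r1: exp(i) + (-1)·1 = 0 ⇒ exp(i) = 1
Π_4 = m · i · X4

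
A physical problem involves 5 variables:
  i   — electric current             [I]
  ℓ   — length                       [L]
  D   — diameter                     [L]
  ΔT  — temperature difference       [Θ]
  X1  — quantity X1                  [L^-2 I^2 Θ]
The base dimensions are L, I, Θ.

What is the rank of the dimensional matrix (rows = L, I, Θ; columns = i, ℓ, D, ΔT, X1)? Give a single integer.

Dimensional matrix (L×I×Θ by i×ℓ×D×ΔT×X1):
  L: [ 0  1  1  0 -2]
  I: [ 1  0  0  0  2]
  Θ: [ 0  0  0  1  1]
Row reduction gives pivot columns i,ℓ,ΔT; rank = 3

3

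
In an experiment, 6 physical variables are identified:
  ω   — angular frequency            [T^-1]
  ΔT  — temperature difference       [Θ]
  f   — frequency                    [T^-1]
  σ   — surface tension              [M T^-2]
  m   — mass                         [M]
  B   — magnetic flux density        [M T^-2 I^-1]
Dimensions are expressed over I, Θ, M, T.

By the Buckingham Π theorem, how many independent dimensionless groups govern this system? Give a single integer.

2

Exponent matrix [I,Θ,M,T] × [ω,ΔT,f,σ,m,B]:
  I: [ 0  0  0  0  0 -1]
  Θ: [ 0  1  0  0  0  0]
  M: [ 0  0  0  1  1  1]
  T: [-1  0 -1 -2  0 -2]
Row reduction gives pivot columns ω,ΔT,σ,B; rank = 4
Π count = n − r = 6 − 4 = 2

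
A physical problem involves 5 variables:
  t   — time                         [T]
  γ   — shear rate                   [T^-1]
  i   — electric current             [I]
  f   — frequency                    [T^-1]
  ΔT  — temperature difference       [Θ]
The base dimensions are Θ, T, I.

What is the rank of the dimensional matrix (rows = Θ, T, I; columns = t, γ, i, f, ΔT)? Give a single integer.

3

Write exponents as rows Θ,T,I / cols t,γ,i,f,ΔT:
  Θ: [ 0  0  0  0  1]
  T: [ 1 -1  0 -1  0]
  I: [ 0  0  1  0  0]
Row reduction gives pivot columns t,i,ΔT; rank = 3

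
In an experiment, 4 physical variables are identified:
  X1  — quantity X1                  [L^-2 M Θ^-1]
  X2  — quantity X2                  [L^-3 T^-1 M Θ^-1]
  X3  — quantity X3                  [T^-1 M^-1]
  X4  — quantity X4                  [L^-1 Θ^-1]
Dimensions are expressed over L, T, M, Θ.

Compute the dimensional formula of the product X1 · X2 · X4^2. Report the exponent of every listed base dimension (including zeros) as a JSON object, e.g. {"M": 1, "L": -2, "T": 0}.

{"L": -7, "T": -1, "M": 2, "Θ": -4}

Dimensional matrix (L×T×M×Θ by X1×X2×X3×X4):
  L: [-2 -3  0 -1]
  T: [ 0 -1 -1  0]
  M: [ 1  1 -1  0]
  Θ: [-1 -1  0 -1]
  [L]: (1)·-2+(1)·-3+(2)·-1 = -7
  [T]: (1)·0+(1)·-1+(2)·0 = -1
  [M]: (1)·1+(1)·1+(2)·0 = 2
  [Θ]: (1)·-1+(1)·-1+(2)·-1 = -4
⇒ L^-7 T^-1 M^2 Θ^-4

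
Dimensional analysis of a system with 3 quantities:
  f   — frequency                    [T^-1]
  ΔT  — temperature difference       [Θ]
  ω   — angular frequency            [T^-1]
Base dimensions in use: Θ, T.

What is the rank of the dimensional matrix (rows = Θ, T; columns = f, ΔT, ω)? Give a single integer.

2

Write exponents as rows Θ,T / cols f,ΔT,ω:
  Θ: [ 0  1  0]
  T: [-1  0 -1]
RREF → pivots at {f,ΔT} ⇒ r = 2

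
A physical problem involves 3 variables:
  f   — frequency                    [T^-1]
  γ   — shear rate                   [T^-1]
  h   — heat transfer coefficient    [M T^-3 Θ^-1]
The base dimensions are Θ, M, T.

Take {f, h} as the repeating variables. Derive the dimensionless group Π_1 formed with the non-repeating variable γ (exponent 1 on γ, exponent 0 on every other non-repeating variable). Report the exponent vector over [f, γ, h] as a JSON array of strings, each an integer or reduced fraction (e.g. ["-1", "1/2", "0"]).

["-1", "1", "0"]

Exponent matrix [Θ,M,T] × [f,γ,h]:
  Θ: [ 0  0 -1]
  M: [ 0  0  1]
  T: [-1 -1 -3]
Echelon form has 2 nonzero rows (pivots: f,h)
Repeat: f,h; free: γ
RREF:
  r0: [   1    1    0]
  r1: [   0    0    1]
  r2: [   0    0    0]
Fix exponent of γ at 1; solve each RREF row for its pivot's exponent:
  r0: exp(f) + (1)·1 = 0 ⇒ exp(f) = -1
  r1: exp(h) + (0)·1 = 0 ⇒ exp(h) = 0
Π_1 = f^-1 · γ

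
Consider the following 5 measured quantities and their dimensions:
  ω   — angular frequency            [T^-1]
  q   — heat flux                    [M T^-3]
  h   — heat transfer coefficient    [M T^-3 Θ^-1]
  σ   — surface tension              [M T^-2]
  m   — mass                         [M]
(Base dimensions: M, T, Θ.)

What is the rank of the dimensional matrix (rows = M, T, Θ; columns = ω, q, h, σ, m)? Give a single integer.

Write exponents as rows M,T,Θ / cols ω,q,h,σ,m:
  M: [ 0  1  1  1  1]
  T: [-1 -3 -3 -2  0]
  Θ: [ 0  0 -1  0  0]
Row reduction gives pivot columns ω,q,h; rank = 3

3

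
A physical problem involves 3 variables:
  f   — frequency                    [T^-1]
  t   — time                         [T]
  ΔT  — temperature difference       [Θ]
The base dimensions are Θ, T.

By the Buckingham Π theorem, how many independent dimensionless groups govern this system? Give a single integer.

1

Write exponents as rows Θ,T / cols f,t,ΔT:
  Θ: [ 0  0  1]
  T: [-1  1  0]
RREF → pivots at {f,ΔT} ⇒ r = 2
Π count = n − r = 3 − 2 = 1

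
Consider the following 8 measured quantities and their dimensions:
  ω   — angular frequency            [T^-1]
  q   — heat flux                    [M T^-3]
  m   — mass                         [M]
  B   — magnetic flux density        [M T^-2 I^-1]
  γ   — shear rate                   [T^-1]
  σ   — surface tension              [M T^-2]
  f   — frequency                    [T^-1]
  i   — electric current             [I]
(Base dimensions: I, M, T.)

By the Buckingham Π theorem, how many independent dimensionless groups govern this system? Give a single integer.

Write exponents as rows I,M,T / cols ω,q,m,B,γ,σ,f,i:
  I: [ 0  0  0 -1  0  0  0  1]
  M: [ 0  1  1  1  0  1  0  0]
  T: [-1 -3  0 -2 -1 -2 -1  0]
Row reduction gives pivot columns ω,q,B; rank = 3
Π count = n − r = 8 − 3 = 5

5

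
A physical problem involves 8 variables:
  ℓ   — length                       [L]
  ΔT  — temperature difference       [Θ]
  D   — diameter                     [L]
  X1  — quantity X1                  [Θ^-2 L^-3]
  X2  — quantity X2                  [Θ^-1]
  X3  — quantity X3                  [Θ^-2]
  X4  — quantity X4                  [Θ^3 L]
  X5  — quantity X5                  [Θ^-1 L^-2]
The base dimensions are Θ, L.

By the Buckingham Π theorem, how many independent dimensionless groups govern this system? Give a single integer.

Exponent matrix [Θ,L] × [ℓ,ΔT,D,X1,X2,X3,X4,X5]:
  Θ: [ 0  1  0 -2 -1 -2  3 -1]
  L: [ 1  0  1 -3  0  0  1 -2]
RREF → pivots at {ℓ,ΔT} ⇒ r = 2
8 vars − rank 2 = 6 Π groups

6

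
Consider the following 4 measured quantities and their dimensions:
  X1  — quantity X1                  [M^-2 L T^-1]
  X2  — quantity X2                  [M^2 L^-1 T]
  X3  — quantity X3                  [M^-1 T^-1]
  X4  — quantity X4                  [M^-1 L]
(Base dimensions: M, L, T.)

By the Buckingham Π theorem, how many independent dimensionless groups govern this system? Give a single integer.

2

Exponent matrix [M,L,T] × [X1,X2,X3,X4]:
  M: [-2  2 -1 -1]
  L: [ 1 -1  0  1]
  T: [-1  1 -1  0]
Row reduction gives pivot columns X1,X3; rank = 2
4 vars − rank 2 = 2 Π groups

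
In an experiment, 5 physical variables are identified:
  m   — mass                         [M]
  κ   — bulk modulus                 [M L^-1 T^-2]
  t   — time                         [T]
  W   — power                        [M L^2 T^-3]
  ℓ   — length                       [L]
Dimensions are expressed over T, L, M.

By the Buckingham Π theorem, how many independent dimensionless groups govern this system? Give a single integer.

Write exponents as rows T,L,M / cols m,κ,t,W,ℓ:
  T: [ 0 -2  1 -3  0]
  L: [ 0 -1  0  2  1]
  M: [ 1  1  0  1  0]
Row reduction gives pivot columns m,κ,t; rank = 3
Π count = n − r = 5 − 3 = 2

2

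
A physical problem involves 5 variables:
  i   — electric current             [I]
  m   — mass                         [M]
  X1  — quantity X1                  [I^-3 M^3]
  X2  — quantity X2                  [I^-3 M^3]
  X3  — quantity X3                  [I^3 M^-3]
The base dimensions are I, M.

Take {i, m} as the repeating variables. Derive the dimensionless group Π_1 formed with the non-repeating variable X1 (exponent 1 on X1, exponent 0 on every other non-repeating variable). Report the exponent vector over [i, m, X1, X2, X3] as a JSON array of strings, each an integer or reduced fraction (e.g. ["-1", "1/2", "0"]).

Dimensional matrix (I×M by i×m×X1×X2×X3):
  I: [ 1  0 -3 -3  3]
  M: [ 0  1  3  3 -3]
RREF → pivots at {i,m} ⇒ r = 2
Pivot set = {i,m}, free = {X1,X2,X3}
RREF:
  r0: [   1    0   -3   -3    3]
  r1: [   0    1    3    3   -3]
Fix exponent of X1 at 1, X2 at 0, X3 at 0; solve each RREF row for its pivot's exponent:
  r0: exp(i) + (-3)·1 = 0 ⇒ exp(i) = 3
  r1: exp(m) + (3)·1 = 0 ⇒ exp(m) = -3
Π_1 = i^3 · m^-3 · X1

["3", "-3", "1", "0", "0"]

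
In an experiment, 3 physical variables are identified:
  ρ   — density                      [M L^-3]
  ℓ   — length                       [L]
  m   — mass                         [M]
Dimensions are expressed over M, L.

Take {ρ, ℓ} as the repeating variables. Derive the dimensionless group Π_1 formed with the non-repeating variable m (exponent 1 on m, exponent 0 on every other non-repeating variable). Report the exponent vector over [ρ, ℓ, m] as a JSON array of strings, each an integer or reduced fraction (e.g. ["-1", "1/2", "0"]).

["-1", "-3", "1"]

Exponent matrix [M,L] × [ρ,ℓ,m]:
  M: [ 1  0  1]
  L: [-3  1  0]
RREF → pivots at {ρ,ℓ} ⇒ r = 2
Repeat: ρ,ℓ; free: m
RREF:
  r0: [   1    0    1]
  r1: [   0    1    3]
Fix exponent of m at 1; solve each RREF row for its pivot's exponent:
  r0: exp(ρ) + (1)·1 = 0 ⇒ exp(ρ) = -1
  r1: exp(ℓ) + (3)·1 = 0 ⇒ exp(ℓ) = -3
Π_1 = ρ^-1 · ℓ^-3 · m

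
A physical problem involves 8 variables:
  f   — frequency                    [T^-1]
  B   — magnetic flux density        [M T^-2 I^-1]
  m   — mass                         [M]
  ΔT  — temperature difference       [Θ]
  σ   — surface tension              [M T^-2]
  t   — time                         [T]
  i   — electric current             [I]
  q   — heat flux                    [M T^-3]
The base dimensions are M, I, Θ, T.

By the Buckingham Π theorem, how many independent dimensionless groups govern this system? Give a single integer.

Dimensional matrix (M×I×Θ×T by f×B×m×ΔT×σ×t×i×q):
  M: [ 0  1  1  0  1  0  0  1]
  I: [ 0 -1  0  0  0  0  1  0]
  Θ: [ 0  0  0  1  0  0  0  0]
  T: [-1 -2  0  0 -2  1  0 -3]
Row reduction gives pivot columns f,B,m,ΔT; rank = 4
Π count = n − r = 8 − 4 = 4

4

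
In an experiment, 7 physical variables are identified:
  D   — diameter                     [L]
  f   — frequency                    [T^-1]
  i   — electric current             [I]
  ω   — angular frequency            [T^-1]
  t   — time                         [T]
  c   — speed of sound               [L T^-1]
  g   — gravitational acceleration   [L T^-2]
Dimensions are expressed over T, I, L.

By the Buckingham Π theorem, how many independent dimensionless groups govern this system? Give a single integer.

Exponent matrix [T,I,L] × [D,f,i,ω,t,c,g]:
  T: [ 0 -1  0 -1  1 -1 -2]
  I: [ 0  0  1  0  0  0  0]
  L: [ 1  0  0  0  0  1  1]
Row reduction gives pivot columns D,f,i; rank = 3
n=7, r=3 ⇒ 4 dimensionless groups

4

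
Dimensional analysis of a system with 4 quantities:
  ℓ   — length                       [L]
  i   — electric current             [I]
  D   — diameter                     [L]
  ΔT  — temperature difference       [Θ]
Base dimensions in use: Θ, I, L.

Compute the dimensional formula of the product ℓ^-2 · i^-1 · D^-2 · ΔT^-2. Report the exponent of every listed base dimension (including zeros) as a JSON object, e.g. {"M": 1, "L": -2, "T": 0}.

Exponent matrix [Θ,I,L] × [ℓ,i,D,ΔT]:
  Θ: [ 0  0  0  1]
  I: [ 0  1  0  0]
  L: [ 1  0  1  0]
  [Θ]: (-2)·0+(-1)·0+(-2)·0+(-2)·1 = -2
  [I]: (-2)·0+(-1)·1+(-2)·0+(-2)·0 = -1
  [L]: (-2)·1+(-1)·0+(-2)·1+(-2)·0 = -4
⇒ Θ^-2 I^-1 L^-4

{"Θ": -2, "I": -1, "L": -4}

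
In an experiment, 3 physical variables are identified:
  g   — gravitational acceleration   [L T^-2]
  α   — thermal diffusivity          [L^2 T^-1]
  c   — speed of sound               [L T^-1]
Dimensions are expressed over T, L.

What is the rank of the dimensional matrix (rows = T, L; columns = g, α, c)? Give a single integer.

Write exponents as rows T,L / cols g,α,c:
  T: [-2 -1 -1]
  L: [ 1  2  1]
Row reduction gives pivot columns g,α; rank = 2

2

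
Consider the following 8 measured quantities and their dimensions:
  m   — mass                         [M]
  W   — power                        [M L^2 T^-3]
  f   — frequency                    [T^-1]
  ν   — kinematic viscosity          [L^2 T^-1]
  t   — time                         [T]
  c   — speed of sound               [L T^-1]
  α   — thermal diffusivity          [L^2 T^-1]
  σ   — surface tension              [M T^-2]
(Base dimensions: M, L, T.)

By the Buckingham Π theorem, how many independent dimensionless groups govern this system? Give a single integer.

5

Write exponents as rows M,L,T / cols m,W,f,ν,t,c,α,σ:
  M: [ 1  1  0  0  0  0  0  1]
  L: [ 0  2  0  2  0  1  2  0]
  T: [ 0 -3 -1 -1  1 -1 -1 -2]
Echelon form has 3 nonzero rows (pivots: m,W,f)
8 vars − rank 3 = 5 Π groups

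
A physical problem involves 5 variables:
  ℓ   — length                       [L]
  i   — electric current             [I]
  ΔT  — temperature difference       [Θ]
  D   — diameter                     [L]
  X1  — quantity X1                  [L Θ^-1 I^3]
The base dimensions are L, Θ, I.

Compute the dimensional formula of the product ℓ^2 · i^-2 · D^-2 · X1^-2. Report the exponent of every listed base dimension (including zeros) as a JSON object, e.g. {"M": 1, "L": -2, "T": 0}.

{"L": -2, "Θ": 2, "I": -8}

Exponent matrix [L,Θ,I] × [ℓ,i,ΔT,D,X1]:
  L: [ 1  0  0  1  1]
  Θ: [ 0  0  1  0 -1]
  I: [ 0  1  0  0  3]
  [L]: (2)·1+(-2)·0+(-2)·1+(-2)·1 = -2
  [Θ]: (2)·0+(-2)·0+(-2)·0+(-2)·-1 = 2
  [I]: (2)·0+(-2)·1+(-2)·0+(-2)·3 = -8
⇒ L^-2 Θ^2 I^-8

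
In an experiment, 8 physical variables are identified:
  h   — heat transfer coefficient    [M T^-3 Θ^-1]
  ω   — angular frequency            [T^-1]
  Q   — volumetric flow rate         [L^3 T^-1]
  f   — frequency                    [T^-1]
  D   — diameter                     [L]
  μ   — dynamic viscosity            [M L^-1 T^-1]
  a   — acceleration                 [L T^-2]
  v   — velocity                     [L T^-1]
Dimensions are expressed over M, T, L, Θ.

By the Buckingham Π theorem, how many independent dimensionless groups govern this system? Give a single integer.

Exponent matrix [M,T,L,Θ] × [h,ω,Q,f,D,μ,a,v]:
  M: [ 1  0  0  0  0  1  0  0]
  T: [-3 -1 -1 -1  0 -1 -2 -1]
  L: [ 0  0  3  0  1 -1  1  1]
  Θ: [-1  0  0  0  0  0  0  0]
Echelon form has 4 nonzero rows (pivots: h,ω,Q,μ)
n=8, r=4 ⇒ 4 dimensionless groups

4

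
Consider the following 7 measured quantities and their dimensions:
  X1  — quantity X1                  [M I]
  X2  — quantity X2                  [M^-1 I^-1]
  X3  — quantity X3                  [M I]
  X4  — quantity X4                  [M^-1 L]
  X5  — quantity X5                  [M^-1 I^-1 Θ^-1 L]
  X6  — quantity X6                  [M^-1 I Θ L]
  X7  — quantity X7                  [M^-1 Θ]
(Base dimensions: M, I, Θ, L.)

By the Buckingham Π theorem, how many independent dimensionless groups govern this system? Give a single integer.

4

Write exponents as rows M,I,Θ,L / cols X1,X2,X3,X4,X5,X6,X7:
  M: [ 1 -1  1 -1 -1 -1 -1]
  I: [ 1 -1  1  0 -1  1  0]
  Θ: [ 0  0  0  0 -1  1  1]
  L: [ 0  0  0  1  1  1  0]
Echelon form has 3 nonzero rows (pivots: X1,X4,X5)
Π count = n − r = 7 − 3 = 4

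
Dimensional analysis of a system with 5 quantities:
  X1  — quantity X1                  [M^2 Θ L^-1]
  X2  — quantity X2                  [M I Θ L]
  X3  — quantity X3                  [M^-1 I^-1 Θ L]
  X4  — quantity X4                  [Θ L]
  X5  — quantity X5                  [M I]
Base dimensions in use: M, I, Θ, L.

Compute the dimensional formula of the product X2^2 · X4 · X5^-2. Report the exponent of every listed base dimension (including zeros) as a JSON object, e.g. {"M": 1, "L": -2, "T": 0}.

Exponent matrix [M,I,Θ,L] × [X1,X2,X3,X4,X5]:
  M: [ 2  1 -1  0  1]
  I: [ 0  1 -1  0  1]
  Θ: [ 1  1  1  1  0]
  L: [-1  1  1  1  0]
  [M]: (2)·1+(1)·0+(-2)·1 = 0
  [I]: (2)·1+(1)·0+(-2)·1 = 0
  [Θ]: (2)·1+(1)·1+(-2)·0 = 3
  [L]: (2)·1+(1)·1+(-2)·0 = 3
⇒ Θ^3 L^3

{"M": 0, "I": 0, "Θ": 3, "L": 3}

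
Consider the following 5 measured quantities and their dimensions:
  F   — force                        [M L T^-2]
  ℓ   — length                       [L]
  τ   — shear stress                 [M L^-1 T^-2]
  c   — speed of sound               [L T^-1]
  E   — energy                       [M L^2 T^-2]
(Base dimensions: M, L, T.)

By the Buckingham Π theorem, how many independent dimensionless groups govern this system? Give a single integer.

2

Exponent matrix [M,L,T] × [F,ℓ,τ,c,E]:
  M: [ 1  0  1  0  1]
  L: [ 1  1 -1  1  2]
  T: [-2  0 -2 -1 -2]
RREF → pivots at {F,ℓ,c} ⇒ r = 3
Π count = n − r = 5 − 3 = 2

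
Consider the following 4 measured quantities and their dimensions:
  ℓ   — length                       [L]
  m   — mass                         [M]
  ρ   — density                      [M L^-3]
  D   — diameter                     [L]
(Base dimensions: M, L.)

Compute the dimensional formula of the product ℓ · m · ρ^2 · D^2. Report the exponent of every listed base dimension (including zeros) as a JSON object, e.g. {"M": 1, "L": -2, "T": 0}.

{"M": 3, "L": -3}

Dimensional matrix (M×L by ℓ×m×ρ×D):
  M: [ 0  1  1  0]
  L: [ 1  0 -3  1]
  [M]: (1)·0+(1)·1+(2)·1+(2)·0 = 3
  [L]: (1)·1+(1)·0+(2)·-3+(2)·1 = -3
⇒ M^3 L^-3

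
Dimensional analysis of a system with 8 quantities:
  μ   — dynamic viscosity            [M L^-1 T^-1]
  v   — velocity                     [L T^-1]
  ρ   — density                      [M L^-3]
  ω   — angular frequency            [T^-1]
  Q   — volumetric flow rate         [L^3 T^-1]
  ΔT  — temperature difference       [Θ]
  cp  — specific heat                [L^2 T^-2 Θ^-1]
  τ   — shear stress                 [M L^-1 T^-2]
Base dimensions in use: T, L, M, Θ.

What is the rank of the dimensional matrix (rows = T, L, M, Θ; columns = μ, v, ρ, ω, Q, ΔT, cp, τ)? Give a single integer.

Write exponents as rows T,L,M,Θ / cols μ,v,ρ,ω,Q,ΔT,cp,τ:
  T: [-1 -1  0 -1 -1  0 -2 -2]
  L: [-1  1 -3  0  3  0  2 -1]
  M: [ 1  0  1  0  0  0  0  1]
  Θ: [ 0  0  0  0  0  1 -1  0]
Echelon form has 4 nonzero rows (pivots: μ,v,ρ,ΔT)

4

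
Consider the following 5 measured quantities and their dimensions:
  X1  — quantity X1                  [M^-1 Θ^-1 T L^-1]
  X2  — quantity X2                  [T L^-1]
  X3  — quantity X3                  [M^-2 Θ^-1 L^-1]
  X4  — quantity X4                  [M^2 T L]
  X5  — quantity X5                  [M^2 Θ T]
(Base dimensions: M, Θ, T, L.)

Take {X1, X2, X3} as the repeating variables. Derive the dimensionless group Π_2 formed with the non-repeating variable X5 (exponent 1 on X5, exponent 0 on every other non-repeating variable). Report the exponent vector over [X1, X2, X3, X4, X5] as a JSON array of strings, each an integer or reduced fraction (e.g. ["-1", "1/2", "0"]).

Dimensional matrix (M×Θ×T×L by X1×X2×X3×X4×X5):
  M: [-1  0 -2  2  2]
  Θ: [-1  0 -1  0  1]
  T: [ 1  1  0  1  1]
  L: [-1 -1 -1  1  0]
RREF → pivots at {X1,X2,X3} ⇒ r = 3
Repeat: X1,X2,X3; free: X4,X5
RREF:
  r0: [   1    0    0    2    0]
  r1: [   0    1    0   -1    1]
  r2: [   0    0    1   -2   -1]
  r3: [   0    0    0    0    0]
Fix exponent of X5 at 1, X4 at 0; solve each RREF row for its pivot's exponent:
  r0: exp(X1) + (0)·1 = 0 ⇒ exp(X1) = 0
  r1: exp(X2) + (1)·1 = 0 ⇒ exp(X2) = -1
  r2: exp(X3) + (-1)·1 = 0 ⇒ exp(X3) = 1
Π_2 = X2^-1 · X3 · X5

["0", "-1", "1", "0", "1"]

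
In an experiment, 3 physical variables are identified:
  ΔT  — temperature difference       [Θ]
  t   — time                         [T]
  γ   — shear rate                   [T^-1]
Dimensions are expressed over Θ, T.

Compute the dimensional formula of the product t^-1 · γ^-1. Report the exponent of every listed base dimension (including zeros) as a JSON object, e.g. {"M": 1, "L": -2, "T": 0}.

{"Θ": 0, "T": 0}

Write exponents as rows Θ,T / cols ΔT,t,γ:
  Θ: [ 1  0  0]
  T: [ 0  1 -1]
  [Θ]: (-1)·0+(-1)·0 = 0
  [T]: (-1)·1+(-1)·-1 = 0
⇒ 1 (dimensionless)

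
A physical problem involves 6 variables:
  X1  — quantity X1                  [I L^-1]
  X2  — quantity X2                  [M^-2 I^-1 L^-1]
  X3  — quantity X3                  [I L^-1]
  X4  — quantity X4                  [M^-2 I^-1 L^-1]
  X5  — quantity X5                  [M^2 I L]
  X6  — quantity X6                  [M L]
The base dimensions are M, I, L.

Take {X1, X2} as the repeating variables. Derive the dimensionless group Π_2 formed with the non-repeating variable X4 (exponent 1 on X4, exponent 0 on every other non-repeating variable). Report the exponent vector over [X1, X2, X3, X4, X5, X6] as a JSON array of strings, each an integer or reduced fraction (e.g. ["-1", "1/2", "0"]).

Dimensional matrix (M×I×L by X1×X2×X3×X4×X5×X6):
  M: [ 0 -2  0 -2  2  1]
  I: [ 1 -1  1 -1  1  0]
  L: [-1 -1 -1 -1  1  1]
Row reduction gives pivot columns X1,X2; rank = 2
Repeat: X1,X2; free: X3,X4,X5,X6
RREF:
  r0: [   1    0    1    0    0 -1/2]
  r1: [   0    1    0    1   -1 -1/2]
  r2: [   0    0    0    0    0    0]
Fix exponent of X4 at 1, X3 at 0, X5 at 0, X6 at 0; solve each RREF row for its pivot's exponent:
  r0: exp(X1) + (0)·1 = 0 ⇒ exp(X1) = 0
  r1: exp(X2) + (1)·1 = 0 ⇒ exp(X2) = -1
Π_2 = X2^-1 · X4

["0", "-1", "0", "1", "0", "0"]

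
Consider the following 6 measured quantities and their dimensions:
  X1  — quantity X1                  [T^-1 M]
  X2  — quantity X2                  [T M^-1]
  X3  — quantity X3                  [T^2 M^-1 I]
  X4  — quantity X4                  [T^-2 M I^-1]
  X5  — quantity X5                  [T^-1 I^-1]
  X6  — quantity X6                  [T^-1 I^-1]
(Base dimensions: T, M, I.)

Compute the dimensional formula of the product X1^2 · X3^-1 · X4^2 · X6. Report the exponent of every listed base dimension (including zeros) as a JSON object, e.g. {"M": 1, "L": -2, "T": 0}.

Write exponents as rows T,M,I / cols X1,X2,X3,X4,X5,X6:
  T: [-1  1  2 -2 -1 -1]
  M: [ 1 -1 -1  1  0  0]
  I: [ 0  0  1 -1 -1 -1]
  [T]: (2)·-1+(-1)·2+(2)·-2+(1)·-1 = -9
  [M]: (2)·1+(-1)·-1+(2)·1+(1)·0 = 5
  [I]: (2)·0+(-1)·1+(2)·-1+(1)·-1 = -4
⇒ T^-9 M^5 I^-4

{"T": -9, "M": 5, "I": -4}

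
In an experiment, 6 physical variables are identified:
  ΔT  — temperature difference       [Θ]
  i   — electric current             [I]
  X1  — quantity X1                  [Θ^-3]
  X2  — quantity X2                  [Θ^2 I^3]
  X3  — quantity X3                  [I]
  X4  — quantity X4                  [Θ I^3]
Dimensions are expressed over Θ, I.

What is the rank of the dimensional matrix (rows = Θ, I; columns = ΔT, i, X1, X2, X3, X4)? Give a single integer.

2

Dimensional matrix (Θ×I by ΔT×i×X1×X2×X3×X4):
  Θ: [ 1  0 -3  2  0  1]
  I: [ 0  1  0  3  1  3]
RREF → pivots at {ΔT,i} ⇒ r = 2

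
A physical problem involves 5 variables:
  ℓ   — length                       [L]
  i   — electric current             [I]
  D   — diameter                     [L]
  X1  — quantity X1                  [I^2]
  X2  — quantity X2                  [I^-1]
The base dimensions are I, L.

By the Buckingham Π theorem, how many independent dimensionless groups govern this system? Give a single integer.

3

Write exponents as rows I,L / cols ℓ,i,D,X1,X2:
  I: [ 0  1  0  2 -1]
  L: [ 1  0  1  0  0]
RREF → pivots at {ℓ,i} ⇒ r = 2
n=5, r=2 ⇒ 3 dimensionless groups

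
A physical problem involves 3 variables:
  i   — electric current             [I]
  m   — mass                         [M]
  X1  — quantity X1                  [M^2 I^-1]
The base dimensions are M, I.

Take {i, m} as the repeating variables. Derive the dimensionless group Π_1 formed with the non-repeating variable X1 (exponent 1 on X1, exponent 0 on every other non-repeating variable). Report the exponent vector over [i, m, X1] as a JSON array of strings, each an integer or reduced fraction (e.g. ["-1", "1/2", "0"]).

Exponent matrix [M,I] × [i,m,X1]:
  M: [ 0  1  2]
  I: [ 1  0 -1]
Echelon form has 2 nonzero rows (pivots: i,m)
Repeat: i,m; free: X1
RREF:
  r0: [   1    0   -1]
  r1: [   0    1    2]
Fix exponent of X1 at 1; solve each RREF row for its pivot's exponent:
  r0: exp(i) + (-1)·1 = 0 ⇒ exp(i) = 1
  r1: exp(m) + (2)·1 = 0 ⇒ exp(m) = -2
Π_1 = i · m^-2 · X1

["1", "-2", "1"]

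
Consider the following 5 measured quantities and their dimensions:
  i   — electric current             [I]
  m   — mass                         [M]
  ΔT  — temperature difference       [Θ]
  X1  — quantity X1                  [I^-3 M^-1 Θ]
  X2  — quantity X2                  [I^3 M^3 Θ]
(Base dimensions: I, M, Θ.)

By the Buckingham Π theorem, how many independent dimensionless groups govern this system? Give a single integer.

2

Exponent matrix [I,M,Θ] × [i,m,ΔT,X1,X2]:
  I: [ 1  0  0 -3  3]
  M: [ 0  1  0 -1  3]
  Θ: [ 0  0  1  1  1]
Echelon form has 3 nonzero rows (pivots: i,m,ΔT)
5 vars − rank 3 = 2 Π groups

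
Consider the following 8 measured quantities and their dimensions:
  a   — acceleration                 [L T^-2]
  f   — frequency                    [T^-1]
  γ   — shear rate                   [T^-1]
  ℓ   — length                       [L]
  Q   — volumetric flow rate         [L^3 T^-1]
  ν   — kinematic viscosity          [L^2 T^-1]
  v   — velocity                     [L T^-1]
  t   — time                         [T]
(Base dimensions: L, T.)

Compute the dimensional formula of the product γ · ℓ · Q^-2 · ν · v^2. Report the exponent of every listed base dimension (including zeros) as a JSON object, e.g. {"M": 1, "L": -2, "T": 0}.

Write exponents as rows L,T / cols a,f,γ,ℓ,Q,ν,v,t:
  L: [ 1  0  0  1  3  2  1  0]
  T: [-2 -1 -1  0 -1 -1 -1  1]
  [L]: (1)·0+(1)·1+(-2)·3+(1)·2+(2)·1 = -1
  [T]: (1)·-1+(1)·0+(-2)·-1+(1)·-1+(2)·-1 = -2
⇒ L^-1 T^-2

{"L": -1, "T": -2}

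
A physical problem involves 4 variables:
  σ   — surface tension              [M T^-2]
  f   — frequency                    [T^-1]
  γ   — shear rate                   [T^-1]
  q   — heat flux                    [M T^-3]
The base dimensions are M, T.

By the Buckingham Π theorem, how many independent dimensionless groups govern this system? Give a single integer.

Exponent matrix [M,T] × [σ,f,γ,q]:
  M: [ 1  0  0  1]
  T: [-2 -1 -1 -3]
Echelon form has 2 nonzero rows (pivots: σ,f)
4 vars − rank 2 = 2 Π groups

2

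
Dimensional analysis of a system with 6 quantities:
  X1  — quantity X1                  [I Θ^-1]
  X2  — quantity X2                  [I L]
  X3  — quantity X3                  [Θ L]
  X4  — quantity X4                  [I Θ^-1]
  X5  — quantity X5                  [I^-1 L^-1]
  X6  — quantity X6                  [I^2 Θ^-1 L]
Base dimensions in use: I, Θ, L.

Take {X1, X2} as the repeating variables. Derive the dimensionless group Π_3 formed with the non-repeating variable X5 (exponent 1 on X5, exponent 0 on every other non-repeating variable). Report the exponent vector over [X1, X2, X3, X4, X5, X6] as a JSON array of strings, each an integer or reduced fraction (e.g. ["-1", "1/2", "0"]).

["0", "1", "0", "0", "1", "0"]

Dimensional matrix (I×Θ×L by X1×X2×X3×X4×X5×X6):
  I: [ 1  1  0  1 -1  2]
  Θ: [-1  0  1 -1  0 -1]
  L: [ 0  1  1  0 -1  1]
Echelon form has 2 nonzero rows (pivots: X1,X2)
Repeat: X1,X2; free: X3,X4,X5,X6
RREF:
  r0: [   1    0   -1    1    0    1]
  r1: [   0    1    1    0   -1    1]
  r2: [   0    0    0    0    0    0]
Fix exponent of X5 at 1, X3 at 0, X4 at 0, X6 at 0; solve each RREF row for its pivot's exponent:
  r0: exp(X1) + (0)·1 = 0 ⇒ exp(X1) = 0
  r1: exp(X2) + (-1)·1 = 0 ⇒ exp(X2) = 1
Π_3 = X2 · X5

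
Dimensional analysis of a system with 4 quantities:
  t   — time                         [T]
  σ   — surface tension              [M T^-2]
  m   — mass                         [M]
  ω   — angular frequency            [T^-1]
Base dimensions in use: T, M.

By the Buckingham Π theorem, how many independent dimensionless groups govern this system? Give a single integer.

Dimensional matrix (T×M by t×σ×m×ω):
  T: [ 1 -2  0 -1]
  M: [ 0  1  1  0]
RREF → pivots at {t,σ} ⇒ r = 2
Π count = n − r = 4 − 2 = 2

2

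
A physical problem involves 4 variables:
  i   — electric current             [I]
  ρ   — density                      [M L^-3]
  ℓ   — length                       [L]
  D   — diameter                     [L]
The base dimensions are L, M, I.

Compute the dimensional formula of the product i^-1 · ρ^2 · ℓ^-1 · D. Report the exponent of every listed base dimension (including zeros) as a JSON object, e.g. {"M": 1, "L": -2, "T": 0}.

{"L": -6, "M": 2, "I": -1}

Write exponents as rows L,M,I / cols i,ρ,ℓ,D:
  L: [ 0 -3  1  1]
  M: [ 0  1  0  0]
  I: [ 1  0  0  0]
  [L]: (-1)·0+(2)·-3+(-1)·1+(1)·1 = -6
  [M]: (-1)·0+(2)·1+(-1)·0+(1)·0 = 2
  [I]: (-1)·1+(2)·0+(-1)·0+(1)·0 = -1
⇒ L^-6 M^2 I^-1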